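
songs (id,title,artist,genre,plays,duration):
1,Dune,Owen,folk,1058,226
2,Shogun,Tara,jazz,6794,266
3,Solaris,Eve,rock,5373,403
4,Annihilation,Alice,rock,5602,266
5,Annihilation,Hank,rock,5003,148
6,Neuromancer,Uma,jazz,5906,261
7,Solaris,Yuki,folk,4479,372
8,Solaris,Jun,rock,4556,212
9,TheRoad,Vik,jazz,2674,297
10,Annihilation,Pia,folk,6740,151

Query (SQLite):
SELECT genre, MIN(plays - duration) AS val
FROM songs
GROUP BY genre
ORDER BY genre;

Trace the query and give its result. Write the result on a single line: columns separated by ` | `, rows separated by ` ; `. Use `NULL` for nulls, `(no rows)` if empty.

folk | 832 ; jazz | 2377 ; rock | 4344

For each row compute plays - duration.
Group by genre; take MIN of the expression per group.
  folk: ids {1, 7, 10} → MIN(plays - duration)=832
  jazz: ids {2, 6, 9} → MIN(plays - duration)=2377
  rock: ids {3, 4, 5, 8} → MIN(plays - duration)=4344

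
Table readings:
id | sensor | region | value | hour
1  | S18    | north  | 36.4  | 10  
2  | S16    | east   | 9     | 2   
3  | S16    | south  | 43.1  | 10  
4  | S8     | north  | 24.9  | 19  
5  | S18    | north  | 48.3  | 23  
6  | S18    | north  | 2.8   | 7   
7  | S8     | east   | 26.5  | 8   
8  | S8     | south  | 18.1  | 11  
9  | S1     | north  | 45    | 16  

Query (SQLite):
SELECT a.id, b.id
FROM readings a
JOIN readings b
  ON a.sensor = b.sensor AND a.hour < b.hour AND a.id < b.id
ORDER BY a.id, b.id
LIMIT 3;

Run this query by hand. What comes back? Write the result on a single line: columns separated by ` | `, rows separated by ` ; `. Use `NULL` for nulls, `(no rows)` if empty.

1 | 5 ; 2 | 3 ; 7 | 8

Pairs (a,b) with same sensor, a.hour < b.hour, a.id < b.id.
sensor groups: S1:{9} S16:{2,3} S18:{1,5,6} S8:{4,7,8}
Ordered by (a.id, b.id); first 3.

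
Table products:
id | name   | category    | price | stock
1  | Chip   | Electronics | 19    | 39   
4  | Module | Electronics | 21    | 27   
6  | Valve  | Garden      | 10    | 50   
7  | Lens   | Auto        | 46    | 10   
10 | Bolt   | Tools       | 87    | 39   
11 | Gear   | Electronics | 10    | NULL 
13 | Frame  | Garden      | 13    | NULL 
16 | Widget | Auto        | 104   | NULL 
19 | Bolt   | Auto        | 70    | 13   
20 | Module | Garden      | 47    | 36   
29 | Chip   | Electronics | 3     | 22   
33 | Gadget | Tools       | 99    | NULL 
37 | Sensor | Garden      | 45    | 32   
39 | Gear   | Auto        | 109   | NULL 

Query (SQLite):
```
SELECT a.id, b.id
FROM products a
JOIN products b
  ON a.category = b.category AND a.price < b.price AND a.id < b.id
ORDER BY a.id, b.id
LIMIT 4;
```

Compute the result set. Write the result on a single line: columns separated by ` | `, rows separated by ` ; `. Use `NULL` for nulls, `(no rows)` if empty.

Pairs (a,b) with same category, a.price < b.price, a.id < b.id.
category groups: Auto:{7,16,19,39} Electronics:{1,4,11,29} Garden:{6,13,20,37} Tools:{10,33}
Ordered by (a.id, b.id); first 4.

1 | 4 ; 6 | 13 ; 6 | 20 ; 6 | 37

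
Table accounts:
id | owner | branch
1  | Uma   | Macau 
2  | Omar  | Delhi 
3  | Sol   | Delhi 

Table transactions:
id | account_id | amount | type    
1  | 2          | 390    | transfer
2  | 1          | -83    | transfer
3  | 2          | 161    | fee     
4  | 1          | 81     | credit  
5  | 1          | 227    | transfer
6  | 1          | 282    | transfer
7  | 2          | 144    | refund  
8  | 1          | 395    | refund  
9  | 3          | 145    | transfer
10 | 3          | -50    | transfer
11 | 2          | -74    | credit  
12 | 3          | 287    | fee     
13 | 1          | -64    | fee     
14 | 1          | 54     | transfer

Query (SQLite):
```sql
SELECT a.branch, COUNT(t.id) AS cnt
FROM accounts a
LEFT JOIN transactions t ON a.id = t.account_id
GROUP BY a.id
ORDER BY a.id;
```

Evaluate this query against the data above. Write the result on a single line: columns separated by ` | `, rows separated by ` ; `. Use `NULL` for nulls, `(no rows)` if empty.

Macau | 7 ; Delhi | 4 ; Delhi | 3

LEFT JOIN keeps every accounts row; unmatched ones get NULL for transactions columns.
Group by accounts.id and compute COUNT(t.id). COUNT(col) of an all-NULL group is 0.
  1: ids {2, 4, 5, 6, 8, 13, 14} → COUNT(t.id)=7
  2: ids {1, 3, 7, 11} → COUNT(t.id)=4
  3: ids {9, 10, 12} → COUNT(t.id)=3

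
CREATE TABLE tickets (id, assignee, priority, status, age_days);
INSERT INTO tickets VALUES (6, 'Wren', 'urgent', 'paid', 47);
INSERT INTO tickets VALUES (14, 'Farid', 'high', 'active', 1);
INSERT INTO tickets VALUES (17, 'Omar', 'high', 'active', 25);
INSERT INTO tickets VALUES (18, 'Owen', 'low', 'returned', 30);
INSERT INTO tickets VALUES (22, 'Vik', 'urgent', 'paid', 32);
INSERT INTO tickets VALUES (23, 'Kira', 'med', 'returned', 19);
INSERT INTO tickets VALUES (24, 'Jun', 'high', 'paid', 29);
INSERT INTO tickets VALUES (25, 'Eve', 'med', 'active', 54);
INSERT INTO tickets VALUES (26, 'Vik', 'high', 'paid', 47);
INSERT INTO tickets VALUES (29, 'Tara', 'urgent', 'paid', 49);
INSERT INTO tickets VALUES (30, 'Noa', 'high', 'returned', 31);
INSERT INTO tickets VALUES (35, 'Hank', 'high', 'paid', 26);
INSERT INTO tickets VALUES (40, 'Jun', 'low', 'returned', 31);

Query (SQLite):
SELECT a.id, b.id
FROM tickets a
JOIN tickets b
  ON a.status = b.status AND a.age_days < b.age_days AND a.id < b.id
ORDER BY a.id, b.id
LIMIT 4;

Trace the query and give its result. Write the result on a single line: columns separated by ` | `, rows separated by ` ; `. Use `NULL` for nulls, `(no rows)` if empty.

6 | 29 ; 14 | 17 ; 14 | 25 ; 17 | 25

Pairs (a,b) with same status, a.age_days < b.age_days, a.id < b.id.
status groups: active:{14,17,25} paid:{6,22,24,26,29,35} returned:{18,23,30,40}
Ordered by (a.id, b.id); first 4.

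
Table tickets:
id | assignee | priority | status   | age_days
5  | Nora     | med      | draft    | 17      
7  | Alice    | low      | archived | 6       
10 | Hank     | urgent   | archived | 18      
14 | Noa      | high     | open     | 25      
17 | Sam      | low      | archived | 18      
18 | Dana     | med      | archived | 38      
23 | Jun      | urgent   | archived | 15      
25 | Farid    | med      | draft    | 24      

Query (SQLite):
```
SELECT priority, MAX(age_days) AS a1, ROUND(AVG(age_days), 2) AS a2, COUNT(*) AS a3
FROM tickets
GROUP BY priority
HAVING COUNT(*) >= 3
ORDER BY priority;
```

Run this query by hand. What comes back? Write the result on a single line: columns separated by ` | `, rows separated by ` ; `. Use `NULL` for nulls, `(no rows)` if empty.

med | 38 | 26.33 | 3

Group tickets by priority.
Per group compute: MAX(age_days), ROUND(AVG(age_days), 2), COUNT(*).
HAVING: drop groups with fewer than 3 rows.
  high: ids {14} → MAX(age_days)=25, ROUND(AVG(age_days), 2)=25, COUNT(*)=1
  low: ids {7, 17} → MAX(age_days)=18, ROUND(AVG(age_days), 2)=12, COUNT(*)=2
  med: ids {5, 18, 25} → MAX(age_days)=38, ROUND(AVG(age_days), 2)=26.33, COUNT(*)=3
  urgent: ids {10, 23} → MAX(age_days)=18, ROUND(AVG(age_days), 2)=16.5, COUNT(*)=2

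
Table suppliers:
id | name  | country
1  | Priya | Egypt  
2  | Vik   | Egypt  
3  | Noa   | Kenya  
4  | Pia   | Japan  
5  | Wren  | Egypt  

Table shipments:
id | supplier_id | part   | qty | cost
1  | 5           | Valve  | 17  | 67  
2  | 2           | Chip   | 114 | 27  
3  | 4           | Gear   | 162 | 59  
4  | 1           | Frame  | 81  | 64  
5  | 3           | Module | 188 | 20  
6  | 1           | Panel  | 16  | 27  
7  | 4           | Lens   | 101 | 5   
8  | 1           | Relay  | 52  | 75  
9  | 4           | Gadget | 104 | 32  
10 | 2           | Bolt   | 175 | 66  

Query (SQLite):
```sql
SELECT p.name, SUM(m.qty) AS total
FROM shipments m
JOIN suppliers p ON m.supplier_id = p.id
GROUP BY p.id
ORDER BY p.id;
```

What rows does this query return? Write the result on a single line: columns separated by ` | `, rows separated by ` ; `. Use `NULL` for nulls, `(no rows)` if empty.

Priya | 149 ; Vik | 289 ; Noa | 188 ; Pia | 367 ; Wren | 17

Join each shipments row to its suppliers via supplier_id.
Group joined rows by suppliers.id; compute SUM(m.qty) per group.
  1: ids {4, 6, 8} → SUM(m.qty)=149
  2: ids {2, 10} → SUM(m.qty)=289
  3: ids {5} → SUM(m.qty)=188
  4: ids {3, 7, 9} → SUM(m.qty)=367
  5: ids {1} → SUM(m.qty)=17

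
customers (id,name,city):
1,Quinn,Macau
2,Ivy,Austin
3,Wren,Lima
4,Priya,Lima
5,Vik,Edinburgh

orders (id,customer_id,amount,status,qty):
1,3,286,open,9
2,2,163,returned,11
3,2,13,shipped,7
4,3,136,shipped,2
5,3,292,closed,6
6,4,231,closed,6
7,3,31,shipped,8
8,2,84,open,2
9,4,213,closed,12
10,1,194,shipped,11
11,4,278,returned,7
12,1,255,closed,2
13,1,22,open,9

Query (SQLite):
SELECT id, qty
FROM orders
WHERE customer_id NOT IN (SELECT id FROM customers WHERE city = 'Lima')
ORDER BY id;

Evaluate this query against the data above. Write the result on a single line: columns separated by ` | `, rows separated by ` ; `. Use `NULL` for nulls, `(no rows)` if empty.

2 | 11 ; 3 | 7 ; 8 | 2 ; 10 | 11 ; 12 | 2 ; 13 | 9

Inner query: customers.id where city = 'Lima'.
Outer: keep orders rows whose customer_id is not in that set.
Inner query → {3, 4}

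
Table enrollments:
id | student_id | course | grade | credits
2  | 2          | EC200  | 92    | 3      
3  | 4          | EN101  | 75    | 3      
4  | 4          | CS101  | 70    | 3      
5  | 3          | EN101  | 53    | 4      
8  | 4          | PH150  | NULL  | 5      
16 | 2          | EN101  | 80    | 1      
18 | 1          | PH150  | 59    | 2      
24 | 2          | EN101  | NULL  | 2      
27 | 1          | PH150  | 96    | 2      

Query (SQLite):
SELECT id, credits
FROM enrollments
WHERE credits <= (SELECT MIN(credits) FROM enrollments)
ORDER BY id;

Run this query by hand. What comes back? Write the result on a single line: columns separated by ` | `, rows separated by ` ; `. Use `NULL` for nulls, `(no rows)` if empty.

Scalar subquery: MIN(credits) over all enrollments rows = 1.
Keep rows where credits <= that value.

16 | 1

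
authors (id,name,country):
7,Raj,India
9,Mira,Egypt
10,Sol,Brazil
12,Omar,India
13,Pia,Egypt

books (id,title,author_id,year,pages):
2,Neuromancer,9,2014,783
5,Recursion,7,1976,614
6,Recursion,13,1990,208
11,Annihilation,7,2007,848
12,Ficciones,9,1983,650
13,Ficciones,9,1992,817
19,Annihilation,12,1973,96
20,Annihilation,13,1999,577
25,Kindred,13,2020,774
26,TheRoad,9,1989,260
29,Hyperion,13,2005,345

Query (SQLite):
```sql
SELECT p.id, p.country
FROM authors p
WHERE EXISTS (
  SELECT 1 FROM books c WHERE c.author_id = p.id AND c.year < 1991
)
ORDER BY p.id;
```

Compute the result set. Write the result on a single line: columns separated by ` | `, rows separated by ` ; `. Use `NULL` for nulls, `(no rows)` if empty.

7 | India ; 9 | Egypt ; 12 | India ; 13 | Egypt

For each authors row, check whether any books with matching author_id has year < 1991.
Keep rows where that is true.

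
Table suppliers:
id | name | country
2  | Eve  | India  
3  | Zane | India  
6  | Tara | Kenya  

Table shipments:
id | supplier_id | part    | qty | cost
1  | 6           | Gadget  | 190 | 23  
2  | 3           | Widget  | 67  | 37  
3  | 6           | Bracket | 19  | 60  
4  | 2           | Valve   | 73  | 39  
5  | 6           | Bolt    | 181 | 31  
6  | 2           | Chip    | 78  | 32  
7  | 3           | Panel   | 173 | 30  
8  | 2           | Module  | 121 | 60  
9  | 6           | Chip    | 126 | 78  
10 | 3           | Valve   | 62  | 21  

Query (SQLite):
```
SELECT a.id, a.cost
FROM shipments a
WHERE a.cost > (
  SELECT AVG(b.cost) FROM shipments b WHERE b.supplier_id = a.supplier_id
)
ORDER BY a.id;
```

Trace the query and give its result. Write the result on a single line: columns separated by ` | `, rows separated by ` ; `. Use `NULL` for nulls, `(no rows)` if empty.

For each shipments row a, compute AVG(cost) over rows sharing a.supplier_id.
Keep row a if a.cost > that per-group AVG.
  supplier_id=2: AVG(cost) = 43.666667
  supplier_id=3: AVG(cost) = 29.333333
  supplier_id=6: AVG(cost) = 48.0

2 | 37 ; 3 | 60 ; 7 | 30 ; 8 | 60 ; 9 | 78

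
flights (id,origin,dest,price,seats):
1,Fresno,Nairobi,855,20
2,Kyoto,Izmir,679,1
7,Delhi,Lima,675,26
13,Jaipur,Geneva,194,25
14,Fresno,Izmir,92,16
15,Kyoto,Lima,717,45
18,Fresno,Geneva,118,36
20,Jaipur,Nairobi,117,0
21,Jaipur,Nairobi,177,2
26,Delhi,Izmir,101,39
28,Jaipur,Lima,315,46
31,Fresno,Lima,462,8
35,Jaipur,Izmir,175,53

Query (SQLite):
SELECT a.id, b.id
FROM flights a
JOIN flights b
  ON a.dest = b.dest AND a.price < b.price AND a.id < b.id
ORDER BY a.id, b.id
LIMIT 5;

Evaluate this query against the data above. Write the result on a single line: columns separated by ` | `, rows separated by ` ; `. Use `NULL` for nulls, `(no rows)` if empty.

7 | 15 ; 14 | 26 ; 14 | 35 ; 20 | 21 ; 26 | 35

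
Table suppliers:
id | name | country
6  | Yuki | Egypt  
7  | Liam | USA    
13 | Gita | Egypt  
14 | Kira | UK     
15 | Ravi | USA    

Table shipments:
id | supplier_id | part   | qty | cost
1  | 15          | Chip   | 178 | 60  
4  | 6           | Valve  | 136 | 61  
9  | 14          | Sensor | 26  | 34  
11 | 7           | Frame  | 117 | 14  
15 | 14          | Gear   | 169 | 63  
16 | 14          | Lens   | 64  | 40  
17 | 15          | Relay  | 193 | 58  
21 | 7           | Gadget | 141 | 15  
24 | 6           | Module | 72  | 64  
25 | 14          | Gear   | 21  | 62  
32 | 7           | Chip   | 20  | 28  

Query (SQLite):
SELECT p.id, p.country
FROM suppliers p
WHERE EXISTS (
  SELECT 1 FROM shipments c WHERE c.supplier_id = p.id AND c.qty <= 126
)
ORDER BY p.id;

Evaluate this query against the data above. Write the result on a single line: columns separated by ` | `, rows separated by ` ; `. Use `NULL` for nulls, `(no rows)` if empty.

6 | Egypt ; 7 | USA ; 14 | UK

For each suppliers row, check whether any shipments with matching supplier_id has qty <= 126.
Keep rows where that is true.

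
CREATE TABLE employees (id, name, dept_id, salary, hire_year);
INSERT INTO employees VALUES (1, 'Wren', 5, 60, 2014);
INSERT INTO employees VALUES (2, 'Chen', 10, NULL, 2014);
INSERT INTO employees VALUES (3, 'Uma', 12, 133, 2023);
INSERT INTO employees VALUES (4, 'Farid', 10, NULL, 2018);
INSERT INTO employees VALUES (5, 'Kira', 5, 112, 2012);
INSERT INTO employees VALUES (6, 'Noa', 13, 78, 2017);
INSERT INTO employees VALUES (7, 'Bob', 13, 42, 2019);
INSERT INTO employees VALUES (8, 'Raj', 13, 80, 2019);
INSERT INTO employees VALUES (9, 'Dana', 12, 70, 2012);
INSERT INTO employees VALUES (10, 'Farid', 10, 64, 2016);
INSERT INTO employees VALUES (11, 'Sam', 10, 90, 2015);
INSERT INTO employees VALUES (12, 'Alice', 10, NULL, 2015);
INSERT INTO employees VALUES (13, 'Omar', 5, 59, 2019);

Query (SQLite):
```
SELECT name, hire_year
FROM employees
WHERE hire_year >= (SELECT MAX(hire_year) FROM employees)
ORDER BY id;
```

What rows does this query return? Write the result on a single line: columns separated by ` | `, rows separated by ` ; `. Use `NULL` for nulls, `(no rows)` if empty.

Scalar subquery: MAX(hire_year) over all employees rows = 2023.
Keep rows where hire_year >= that value.

Uma | 2023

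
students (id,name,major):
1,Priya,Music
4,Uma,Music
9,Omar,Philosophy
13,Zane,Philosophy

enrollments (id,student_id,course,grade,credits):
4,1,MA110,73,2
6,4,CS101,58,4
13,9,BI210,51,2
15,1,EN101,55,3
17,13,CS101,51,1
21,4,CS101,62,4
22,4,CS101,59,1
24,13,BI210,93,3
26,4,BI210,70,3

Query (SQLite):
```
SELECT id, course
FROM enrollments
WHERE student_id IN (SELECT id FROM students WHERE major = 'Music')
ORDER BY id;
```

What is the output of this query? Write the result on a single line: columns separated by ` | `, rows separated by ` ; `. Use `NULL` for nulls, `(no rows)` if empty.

Inner query: students.id where major = 'Music'.
Outer: keep enrollments rows whose student_id is in that set.
Inner query → {1, 4}

4 | MA110 ; 6 | CS101 ; 15 | EN101 ; 21 | CS101 ; 22 | CS101 ; 26 | BI210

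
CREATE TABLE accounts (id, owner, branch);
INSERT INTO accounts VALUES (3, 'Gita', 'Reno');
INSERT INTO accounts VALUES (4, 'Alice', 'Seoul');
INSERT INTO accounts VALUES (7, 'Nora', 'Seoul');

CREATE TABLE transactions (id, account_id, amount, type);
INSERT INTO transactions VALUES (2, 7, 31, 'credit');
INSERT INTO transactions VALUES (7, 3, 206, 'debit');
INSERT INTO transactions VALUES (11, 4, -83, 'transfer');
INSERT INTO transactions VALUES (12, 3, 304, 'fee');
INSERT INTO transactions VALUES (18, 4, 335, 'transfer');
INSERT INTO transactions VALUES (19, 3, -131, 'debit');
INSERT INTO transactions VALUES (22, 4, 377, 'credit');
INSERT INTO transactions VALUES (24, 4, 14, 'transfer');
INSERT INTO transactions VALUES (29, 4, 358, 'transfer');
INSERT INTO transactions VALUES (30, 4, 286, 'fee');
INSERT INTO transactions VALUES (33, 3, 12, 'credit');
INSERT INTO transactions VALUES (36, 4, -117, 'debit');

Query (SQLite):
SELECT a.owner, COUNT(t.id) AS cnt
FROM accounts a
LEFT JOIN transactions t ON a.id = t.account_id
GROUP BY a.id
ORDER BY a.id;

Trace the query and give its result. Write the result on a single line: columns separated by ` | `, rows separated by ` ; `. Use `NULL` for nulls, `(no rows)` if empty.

Gita | 4 ; Alice | 7 ; Nora | 1

LEFT JOIN keeps every accounts row; unmatched ones get NULL for transactions columns.
Group by accounts.id and compute COUNT(t.id). COUNT(col) of an all-NULL group is 0.
  3: ids {7, 12, 19, 33} → COUNT(t.id)=4
  4: ids {11, 18, 22, 24, 29, 30, 36} → COUNT(t.id)=7
  7: ids {2} → COUNT(t.id)=1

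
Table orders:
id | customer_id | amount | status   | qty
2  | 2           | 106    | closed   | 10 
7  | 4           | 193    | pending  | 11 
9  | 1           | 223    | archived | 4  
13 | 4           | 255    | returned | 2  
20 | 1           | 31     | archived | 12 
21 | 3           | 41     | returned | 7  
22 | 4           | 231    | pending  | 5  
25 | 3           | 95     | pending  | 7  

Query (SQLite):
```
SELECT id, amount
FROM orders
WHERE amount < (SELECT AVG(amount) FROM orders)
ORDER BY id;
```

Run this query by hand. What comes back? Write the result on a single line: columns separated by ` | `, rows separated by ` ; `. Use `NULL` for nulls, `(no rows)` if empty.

2 | 106 ; 20 | 31 ; 21 | 41 ; 25 | 95

Scalar subquery: AVG(amount) over all orders rows = 146.875.
Keep rows where amount < that value.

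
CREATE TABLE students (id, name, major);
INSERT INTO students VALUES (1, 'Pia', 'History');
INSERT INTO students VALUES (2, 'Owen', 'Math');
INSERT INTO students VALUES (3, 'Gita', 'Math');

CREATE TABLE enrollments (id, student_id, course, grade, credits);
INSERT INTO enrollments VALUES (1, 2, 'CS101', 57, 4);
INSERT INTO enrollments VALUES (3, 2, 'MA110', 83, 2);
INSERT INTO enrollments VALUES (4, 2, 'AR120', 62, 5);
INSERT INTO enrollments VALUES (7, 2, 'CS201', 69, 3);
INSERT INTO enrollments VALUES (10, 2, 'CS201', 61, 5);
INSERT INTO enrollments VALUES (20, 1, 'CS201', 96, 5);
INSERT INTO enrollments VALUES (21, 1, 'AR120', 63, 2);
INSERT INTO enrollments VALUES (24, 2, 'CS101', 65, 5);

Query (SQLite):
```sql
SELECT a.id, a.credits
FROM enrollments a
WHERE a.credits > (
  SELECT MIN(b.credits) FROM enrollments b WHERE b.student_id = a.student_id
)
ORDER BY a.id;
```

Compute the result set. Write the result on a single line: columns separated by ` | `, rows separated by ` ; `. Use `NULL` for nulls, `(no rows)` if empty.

1 | 4 ; 4 | 5 ; 7 | 3 ; 10 | 5 ; 20 | 5 ; 24 | 5

For each enrollments row a, compute MIN(credits) over rows sharing a.student_id.
Keep row a if a.credits > that per-group MIN.
  student_id=1: MIN(credits) = 2
  student_id=2: MIN(credits) = 2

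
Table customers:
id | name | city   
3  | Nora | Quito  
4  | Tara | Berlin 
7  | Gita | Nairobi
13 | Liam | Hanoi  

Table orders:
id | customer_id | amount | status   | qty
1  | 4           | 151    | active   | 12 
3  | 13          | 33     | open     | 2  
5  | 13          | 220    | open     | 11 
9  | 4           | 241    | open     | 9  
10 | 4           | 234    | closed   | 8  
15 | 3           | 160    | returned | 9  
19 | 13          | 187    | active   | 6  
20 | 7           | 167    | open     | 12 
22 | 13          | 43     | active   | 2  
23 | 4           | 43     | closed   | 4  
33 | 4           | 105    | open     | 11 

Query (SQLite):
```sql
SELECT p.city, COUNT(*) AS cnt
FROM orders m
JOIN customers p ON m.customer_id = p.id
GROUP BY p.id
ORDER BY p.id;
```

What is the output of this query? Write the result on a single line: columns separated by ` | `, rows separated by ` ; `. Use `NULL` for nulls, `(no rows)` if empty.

Join each orders row to its customers via customer_id.
Group joined rows by customers.id; compute COUNT(*) per group.
  3: ids {15} → COUNT(*)=1
  4: ids {1, 9, 10, 23, 33} → COUNT(*)=5
  7: ids {20} → COUNT(*)=1
  13: ids {3, 5, 19, 22} → COUNT(*)=4

Quito | 1 ; Berlin | 5 ; Nairobi | 1 ; Hanoi | 4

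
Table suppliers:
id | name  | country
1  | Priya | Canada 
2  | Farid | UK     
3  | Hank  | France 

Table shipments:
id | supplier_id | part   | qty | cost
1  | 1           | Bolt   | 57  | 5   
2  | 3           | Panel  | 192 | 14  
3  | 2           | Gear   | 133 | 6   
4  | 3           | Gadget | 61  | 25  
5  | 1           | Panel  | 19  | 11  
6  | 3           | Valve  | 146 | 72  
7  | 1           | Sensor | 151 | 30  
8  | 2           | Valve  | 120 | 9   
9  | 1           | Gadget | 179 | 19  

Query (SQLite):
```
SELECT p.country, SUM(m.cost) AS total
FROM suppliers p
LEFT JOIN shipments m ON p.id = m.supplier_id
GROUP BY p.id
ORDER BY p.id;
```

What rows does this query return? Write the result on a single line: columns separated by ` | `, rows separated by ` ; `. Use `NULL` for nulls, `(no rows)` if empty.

Canada | 65 ; UK | 15 ; France | 111

LEFT JOIN keeps every suppliers row; unmatched ones get NULL for shipments columns.
Group by suppliers.id and compute SUM(m.cost). SUM over an all-NULL group is NULL.
  1: ids {1, 5, 7, 9} → SUM(m.cost)=65
  2: ids {3, 8} → SUM(m.cost)=15
  3: ids {2, 4, 6} → SUM(m.cost)=111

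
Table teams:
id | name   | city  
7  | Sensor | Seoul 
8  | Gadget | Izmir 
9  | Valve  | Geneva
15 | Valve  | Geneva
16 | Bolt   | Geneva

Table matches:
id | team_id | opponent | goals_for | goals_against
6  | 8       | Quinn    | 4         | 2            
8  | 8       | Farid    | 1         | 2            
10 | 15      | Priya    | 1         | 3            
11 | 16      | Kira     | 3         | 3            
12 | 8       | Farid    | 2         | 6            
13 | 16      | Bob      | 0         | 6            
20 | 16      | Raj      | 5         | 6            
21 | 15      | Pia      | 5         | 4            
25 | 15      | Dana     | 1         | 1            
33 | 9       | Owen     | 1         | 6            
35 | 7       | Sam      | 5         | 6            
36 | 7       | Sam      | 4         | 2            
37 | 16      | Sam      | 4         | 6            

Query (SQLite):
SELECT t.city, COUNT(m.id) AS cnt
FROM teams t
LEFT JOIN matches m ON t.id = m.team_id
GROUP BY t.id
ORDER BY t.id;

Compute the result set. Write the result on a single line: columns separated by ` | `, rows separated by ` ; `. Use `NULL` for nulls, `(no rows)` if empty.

Seoul | 2 ; Izmir | 3 ; Geneva | 1 ; Geneva | 3 ; Geneva | 4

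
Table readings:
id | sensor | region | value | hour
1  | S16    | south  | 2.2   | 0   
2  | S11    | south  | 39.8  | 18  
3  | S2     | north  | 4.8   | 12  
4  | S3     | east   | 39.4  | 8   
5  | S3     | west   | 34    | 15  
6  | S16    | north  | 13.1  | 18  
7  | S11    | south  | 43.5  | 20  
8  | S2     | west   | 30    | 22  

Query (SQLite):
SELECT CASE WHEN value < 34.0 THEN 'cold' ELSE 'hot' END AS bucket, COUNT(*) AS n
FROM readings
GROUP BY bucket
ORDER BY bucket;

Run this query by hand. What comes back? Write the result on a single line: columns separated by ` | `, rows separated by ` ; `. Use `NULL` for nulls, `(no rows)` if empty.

cold | 4 ; hot | 4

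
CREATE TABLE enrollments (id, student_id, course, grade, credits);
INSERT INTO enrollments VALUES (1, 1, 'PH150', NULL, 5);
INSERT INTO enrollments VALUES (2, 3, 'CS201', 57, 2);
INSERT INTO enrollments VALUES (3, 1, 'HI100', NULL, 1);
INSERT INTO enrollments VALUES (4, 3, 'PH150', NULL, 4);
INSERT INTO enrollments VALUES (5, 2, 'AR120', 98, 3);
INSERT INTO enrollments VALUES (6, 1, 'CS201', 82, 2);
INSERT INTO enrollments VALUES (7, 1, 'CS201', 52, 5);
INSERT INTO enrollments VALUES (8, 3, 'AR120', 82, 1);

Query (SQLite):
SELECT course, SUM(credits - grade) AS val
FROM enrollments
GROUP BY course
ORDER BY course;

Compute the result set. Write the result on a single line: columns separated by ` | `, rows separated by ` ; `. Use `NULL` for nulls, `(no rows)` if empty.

AR120 | -176 ; CS201 | -182 ; HI100 | NULL ; PH150 | NULL

For each row compute credits - grade.
Group by course; take SUM of the expression per group.
  AR120: ids {5, 8} → SUM(credits - grade)=-176
  CS201: ids {2, 6, 7} → SUM(credits - grade)=-182
  HI100: ids {3} → SUM(credits - grade)=NULL
  PH150: ids {1, 4} → SUM(credits - grade)=NULL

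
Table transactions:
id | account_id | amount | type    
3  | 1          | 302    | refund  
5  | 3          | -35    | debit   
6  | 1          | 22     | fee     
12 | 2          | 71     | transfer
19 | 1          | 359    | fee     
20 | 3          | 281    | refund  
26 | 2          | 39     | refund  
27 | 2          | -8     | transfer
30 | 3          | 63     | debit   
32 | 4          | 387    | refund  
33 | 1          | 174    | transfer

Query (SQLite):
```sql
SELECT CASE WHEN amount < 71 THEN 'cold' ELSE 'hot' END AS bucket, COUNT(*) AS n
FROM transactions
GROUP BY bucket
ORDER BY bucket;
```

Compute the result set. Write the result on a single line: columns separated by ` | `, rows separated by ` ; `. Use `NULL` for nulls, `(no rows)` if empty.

cold | 5 ; hot | 6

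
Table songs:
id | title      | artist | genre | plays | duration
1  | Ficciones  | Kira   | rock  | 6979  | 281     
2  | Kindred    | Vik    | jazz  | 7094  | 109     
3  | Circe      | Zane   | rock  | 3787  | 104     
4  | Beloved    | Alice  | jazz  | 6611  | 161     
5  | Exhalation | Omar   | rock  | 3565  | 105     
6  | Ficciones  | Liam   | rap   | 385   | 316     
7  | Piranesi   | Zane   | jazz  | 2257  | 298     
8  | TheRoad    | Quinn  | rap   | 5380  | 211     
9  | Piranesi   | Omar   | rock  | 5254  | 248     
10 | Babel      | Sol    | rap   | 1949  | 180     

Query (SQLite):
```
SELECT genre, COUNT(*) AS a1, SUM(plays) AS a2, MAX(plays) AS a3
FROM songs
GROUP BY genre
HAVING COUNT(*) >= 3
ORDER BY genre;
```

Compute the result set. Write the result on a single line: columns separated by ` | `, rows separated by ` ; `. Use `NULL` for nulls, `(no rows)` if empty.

jazz | 3 | 15962 | 7094 ; rap | 3 | 7714 | 5380 ; rock | 4 | 19585 | 6979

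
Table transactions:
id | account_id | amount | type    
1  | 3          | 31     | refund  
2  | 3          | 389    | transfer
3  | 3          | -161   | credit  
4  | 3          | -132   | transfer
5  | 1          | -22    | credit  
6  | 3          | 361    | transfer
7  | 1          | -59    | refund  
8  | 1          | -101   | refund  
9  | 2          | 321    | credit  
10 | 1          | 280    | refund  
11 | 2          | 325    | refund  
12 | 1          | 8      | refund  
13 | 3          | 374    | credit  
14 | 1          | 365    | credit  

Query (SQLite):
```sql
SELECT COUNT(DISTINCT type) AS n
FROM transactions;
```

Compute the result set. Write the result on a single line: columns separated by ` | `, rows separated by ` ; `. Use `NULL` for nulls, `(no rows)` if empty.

3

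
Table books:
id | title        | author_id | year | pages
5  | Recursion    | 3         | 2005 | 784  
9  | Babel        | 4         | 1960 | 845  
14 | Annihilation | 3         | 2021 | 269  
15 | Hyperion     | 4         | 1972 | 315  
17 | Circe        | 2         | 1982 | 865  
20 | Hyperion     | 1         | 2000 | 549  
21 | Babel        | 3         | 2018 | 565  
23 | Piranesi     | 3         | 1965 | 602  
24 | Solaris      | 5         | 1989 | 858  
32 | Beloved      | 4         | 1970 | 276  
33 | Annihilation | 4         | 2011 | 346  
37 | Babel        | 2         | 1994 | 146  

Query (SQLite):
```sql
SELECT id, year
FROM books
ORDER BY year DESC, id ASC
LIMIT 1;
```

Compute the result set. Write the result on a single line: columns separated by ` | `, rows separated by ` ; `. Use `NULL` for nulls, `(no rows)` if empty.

Sort by year desc, tiebreak id asc: (2021, id=14), (2018, id=21), (2011, id=33), (2005, id=5) …. Take first 1.

14 | 2021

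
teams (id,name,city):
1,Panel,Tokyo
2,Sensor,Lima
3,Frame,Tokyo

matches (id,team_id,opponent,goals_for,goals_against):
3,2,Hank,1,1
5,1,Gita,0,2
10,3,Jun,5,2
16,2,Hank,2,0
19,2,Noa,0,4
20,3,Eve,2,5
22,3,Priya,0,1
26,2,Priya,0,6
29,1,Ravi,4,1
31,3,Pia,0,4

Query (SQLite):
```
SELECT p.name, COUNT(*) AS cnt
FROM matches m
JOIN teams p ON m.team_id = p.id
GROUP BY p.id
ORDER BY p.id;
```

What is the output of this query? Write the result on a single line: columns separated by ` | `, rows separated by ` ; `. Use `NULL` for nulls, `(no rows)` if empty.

Join each matches row to its teams via team_id.
Group joined rows by teams.id; compute COUNT(*) per group.
  1: ids {5, 29} → COUNT(*)=2
  2: ids {3, 16, 19, 26} → COUNT(*)=4
  3: ids {10, 20, 22, 31} → COUNT(*)=4

Panel | 2 ; Sensor | 4 ; Frame | 4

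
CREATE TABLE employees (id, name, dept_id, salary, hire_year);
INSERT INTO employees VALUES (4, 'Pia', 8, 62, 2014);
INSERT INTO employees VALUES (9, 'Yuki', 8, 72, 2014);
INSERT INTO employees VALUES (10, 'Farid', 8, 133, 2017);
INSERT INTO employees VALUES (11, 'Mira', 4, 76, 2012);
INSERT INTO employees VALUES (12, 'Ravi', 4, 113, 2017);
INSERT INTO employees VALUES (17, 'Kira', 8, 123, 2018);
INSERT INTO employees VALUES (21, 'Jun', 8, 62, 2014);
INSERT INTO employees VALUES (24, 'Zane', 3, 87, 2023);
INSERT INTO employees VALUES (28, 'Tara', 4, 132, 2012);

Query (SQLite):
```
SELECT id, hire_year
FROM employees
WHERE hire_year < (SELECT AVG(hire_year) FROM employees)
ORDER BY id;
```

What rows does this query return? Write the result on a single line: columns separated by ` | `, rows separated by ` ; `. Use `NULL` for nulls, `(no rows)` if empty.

Scalar subquery: AVG(hire_year) over all employees rows = 2015.666667 (≈; comparison uses full precision).
Keep rows where hire_year < that value.

4 | 2014 ; 9 | 2014 ; 11 | 2012 ; 21 | 2014 ; 28 | 2012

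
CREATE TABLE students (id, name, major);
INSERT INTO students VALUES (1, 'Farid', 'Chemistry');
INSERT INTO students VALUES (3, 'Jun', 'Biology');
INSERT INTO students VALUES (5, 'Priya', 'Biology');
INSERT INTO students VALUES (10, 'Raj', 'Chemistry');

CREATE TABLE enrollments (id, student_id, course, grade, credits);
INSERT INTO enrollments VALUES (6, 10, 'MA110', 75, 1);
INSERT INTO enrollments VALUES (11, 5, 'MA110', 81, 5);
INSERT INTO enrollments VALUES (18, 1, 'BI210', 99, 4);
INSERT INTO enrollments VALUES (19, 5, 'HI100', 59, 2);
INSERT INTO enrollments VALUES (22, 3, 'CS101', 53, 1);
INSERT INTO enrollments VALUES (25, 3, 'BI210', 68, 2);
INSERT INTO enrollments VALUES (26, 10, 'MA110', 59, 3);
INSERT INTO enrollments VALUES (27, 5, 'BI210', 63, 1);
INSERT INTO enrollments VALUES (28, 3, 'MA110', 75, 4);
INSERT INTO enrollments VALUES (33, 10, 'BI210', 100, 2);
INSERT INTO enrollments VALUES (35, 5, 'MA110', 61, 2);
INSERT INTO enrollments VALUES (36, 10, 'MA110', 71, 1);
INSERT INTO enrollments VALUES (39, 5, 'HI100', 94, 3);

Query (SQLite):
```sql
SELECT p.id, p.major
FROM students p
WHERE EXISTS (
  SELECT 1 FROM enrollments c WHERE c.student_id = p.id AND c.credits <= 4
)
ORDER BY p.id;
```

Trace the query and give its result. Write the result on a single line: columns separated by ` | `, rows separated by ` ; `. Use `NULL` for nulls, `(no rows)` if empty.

For each students row, check whether any enrollments with matching student_id has credits <= 4.
Keep rows where that is true.

1 | Chemistry ; 3 | Biology ; 5 | Biology ; 10 | Chemistry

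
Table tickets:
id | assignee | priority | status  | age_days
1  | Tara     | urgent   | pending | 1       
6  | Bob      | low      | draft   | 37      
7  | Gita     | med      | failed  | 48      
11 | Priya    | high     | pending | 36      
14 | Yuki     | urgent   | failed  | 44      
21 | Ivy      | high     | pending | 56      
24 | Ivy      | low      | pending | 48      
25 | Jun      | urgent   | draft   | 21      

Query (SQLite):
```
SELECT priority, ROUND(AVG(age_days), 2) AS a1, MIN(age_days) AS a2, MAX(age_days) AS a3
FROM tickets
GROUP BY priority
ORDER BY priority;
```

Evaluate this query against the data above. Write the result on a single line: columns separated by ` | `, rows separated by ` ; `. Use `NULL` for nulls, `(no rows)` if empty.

high | 46 | 36 | 56 ; low | 42.5 | 37 | 48 ; med | 48 | 48 | 48 ; urgent | 22 | 1 | 44

Group tickets by priority.
Per group compute: ROUND(AVG(age_days), 2), MIN(age_days), MAX(age_days).
  high: ids {11, 21} → ROUND(AVG(age_days), 2)=46, MIN(age_days)=36, MAX(age_days)=56
  low: ids {6, 24} → ROUND(AVG(age_days), 2)=42.5, MIN(age_days)=37, MAX(age_days)=48
  med: ids {7} → ROUND(AVG(age_days), 2)=48, MIN(age_days)=48, MAX(age_days)=48
  urgent: ids {1, 14, 25} → ROUND(AVG(age_days), 2)=22, MIN(age_days)=1, MAX(age_days)=44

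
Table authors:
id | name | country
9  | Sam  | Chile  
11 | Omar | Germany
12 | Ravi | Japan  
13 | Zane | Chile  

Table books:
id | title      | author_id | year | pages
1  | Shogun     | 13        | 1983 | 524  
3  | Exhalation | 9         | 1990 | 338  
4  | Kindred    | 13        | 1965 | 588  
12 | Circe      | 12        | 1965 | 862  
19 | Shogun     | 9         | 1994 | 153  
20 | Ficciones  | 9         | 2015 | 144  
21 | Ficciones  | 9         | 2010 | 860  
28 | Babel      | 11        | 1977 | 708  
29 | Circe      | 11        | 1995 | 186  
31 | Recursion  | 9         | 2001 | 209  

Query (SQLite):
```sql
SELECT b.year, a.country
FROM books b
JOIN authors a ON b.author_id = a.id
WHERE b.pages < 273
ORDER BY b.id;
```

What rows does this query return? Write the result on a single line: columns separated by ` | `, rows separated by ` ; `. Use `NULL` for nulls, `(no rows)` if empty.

1994 | Chile ; 2015 | Chile ; 1995 | Germany ; 2001 | Chile

Each books row matches the authors row where author_id = authors.id.
Then keep rows with b.pages < 273.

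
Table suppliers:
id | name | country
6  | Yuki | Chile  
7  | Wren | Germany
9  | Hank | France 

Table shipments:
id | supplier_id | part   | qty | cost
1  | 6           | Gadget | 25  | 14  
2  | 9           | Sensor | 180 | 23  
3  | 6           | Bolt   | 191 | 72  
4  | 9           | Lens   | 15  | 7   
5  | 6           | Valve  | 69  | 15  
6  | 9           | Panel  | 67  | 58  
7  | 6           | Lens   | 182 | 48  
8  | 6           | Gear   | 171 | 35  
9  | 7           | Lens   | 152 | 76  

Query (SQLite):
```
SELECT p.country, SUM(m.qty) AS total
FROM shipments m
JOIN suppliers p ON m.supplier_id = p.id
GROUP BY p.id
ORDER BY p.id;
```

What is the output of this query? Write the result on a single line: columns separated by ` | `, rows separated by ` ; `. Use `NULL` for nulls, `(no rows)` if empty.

Join each shipments row to its suppliers via supplier_id.
Group joined rows by suppliers.id; compute SUM(m.qty) per group.
  6: ids {1, 3, 5, 7, 8} → SUM(m.qty)=638
  7: ids {9} → SUM(m.qty)=152
  9: ids {2, 4, 6} → SUM(m.qty)=262

Chile | 638 ; Germany | 152 ; France | 262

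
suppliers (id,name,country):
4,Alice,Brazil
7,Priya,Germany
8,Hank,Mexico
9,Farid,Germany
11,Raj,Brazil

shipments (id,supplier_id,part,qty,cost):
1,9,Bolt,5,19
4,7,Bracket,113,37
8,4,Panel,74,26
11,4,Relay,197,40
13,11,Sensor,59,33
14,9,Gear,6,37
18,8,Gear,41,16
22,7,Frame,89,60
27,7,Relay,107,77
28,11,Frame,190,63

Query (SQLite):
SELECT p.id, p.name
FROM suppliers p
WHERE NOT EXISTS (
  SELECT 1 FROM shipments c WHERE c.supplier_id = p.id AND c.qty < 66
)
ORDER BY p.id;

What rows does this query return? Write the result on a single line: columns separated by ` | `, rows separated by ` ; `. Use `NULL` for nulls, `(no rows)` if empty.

4 | Alice ; 7 | Priya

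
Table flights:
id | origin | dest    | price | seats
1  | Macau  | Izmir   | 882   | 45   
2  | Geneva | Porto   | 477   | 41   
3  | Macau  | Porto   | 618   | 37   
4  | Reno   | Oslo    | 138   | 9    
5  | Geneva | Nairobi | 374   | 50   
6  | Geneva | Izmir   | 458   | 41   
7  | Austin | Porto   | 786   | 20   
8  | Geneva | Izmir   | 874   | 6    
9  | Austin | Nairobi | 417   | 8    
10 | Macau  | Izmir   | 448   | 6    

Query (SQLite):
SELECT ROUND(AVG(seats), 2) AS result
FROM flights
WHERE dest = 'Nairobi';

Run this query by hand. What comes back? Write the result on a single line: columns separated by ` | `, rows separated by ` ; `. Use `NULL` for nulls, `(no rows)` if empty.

Rows where dest='Nairobi' → seats values: [50, 8].
AVG = 58 / 2 (rounded to 2 dp).

29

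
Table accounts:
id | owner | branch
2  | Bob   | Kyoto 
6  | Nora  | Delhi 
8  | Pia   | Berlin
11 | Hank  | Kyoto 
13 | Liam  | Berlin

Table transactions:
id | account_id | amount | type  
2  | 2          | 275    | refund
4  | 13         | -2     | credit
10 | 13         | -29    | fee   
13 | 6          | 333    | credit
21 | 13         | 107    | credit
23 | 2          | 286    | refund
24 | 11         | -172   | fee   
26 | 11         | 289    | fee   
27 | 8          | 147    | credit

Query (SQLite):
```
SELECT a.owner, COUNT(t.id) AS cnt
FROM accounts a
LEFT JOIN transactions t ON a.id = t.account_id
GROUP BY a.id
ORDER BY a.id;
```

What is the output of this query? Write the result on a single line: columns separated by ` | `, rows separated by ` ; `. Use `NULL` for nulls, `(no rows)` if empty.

Bob | 2 ; Nora | 1 ; Pia | 1 ; Hank | 2 ; Liam | 3

LEFT JOIN keeps every accounts row; unmatched ones get NULL for transactions columns.
Group by accounts.id and compute COUNT(t.id). COUNT(col) of an all-NULL group is 0.
  2: ids {2, 23} → COUNT(t.id)=2
  6: ids {13} → COUNT(t.id)=1
  8: ids {27} → COUNT(t.id)=1
  11: ids {24, 26} → COUNT(t.id)=2
  13: ids {4, 10, 21} → COUNT(t.id)=3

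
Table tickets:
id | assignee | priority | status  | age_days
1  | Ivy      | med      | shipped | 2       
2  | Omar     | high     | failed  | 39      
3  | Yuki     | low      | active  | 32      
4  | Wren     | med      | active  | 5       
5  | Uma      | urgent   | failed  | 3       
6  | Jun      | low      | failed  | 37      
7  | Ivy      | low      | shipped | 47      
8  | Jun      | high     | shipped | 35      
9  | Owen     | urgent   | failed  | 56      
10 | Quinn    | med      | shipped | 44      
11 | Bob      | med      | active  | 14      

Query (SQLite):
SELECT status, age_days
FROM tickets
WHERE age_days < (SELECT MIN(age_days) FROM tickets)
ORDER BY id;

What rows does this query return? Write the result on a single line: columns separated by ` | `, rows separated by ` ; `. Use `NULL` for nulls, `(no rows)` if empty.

Scalar subquery: MIN(age_days) over all tickets rows = 2.
Keep rows where age_days < that value.

(no rows)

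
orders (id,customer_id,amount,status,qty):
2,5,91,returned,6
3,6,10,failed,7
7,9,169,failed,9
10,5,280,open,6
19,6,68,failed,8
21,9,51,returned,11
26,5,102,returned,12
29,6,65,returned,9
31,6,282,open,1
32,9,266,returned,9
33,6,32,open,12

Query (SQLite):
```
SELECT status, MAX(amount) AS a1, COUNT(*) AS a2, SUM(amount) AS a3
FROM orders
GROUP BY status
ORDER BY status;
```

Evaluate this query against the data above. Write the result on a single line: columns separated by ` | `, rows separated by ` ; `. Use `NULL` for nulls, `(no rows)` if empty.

failed | 169 | 3 | 247 ; open | 282 | 3 | 594 ; returned | 266 | 5 | 575

Group orders by status.
Per group compute: MAX(amount), COUNT(*), SUM(amount).
  failed: ids {3, 7, 19} → MAX(amount)=169, COUNT(*)=3, SUM(amount)=247
  open: ids {10, 31, 33} → MAX(amount)=282, COUNT(*)=3, SUM(amount)=594
  returned: ids {2, 21, 26, 29, 32} → MAX(amount)=266, COUNT(*)=5, SUM(amount)=575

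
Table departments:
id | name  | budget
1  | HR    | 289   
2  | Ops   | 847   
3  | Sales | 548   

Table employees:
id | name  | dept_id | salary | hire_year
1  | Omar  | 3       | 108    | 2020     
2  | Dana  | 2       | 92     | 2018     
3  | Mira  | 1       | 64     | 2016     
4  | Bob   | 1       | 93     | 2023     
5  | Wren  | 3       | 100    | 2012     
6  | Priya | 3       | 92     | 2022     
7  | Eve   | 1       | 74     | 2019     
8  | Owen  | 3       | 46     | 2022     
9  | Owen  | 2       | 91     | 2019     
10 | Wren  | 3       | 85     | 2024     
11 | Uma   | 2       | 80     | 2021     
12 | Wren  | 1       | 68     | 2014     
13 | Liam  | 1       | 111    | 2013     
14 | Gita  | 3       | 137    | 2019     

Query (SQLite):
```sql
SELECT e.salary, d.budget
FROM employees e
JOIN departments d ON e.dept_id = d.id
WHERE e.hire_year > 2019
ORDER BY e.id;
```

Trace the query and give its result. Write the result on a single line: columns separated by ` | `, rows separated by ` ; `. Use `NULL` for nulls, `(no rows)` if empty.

Each employees row matches the departments row where dept_id = departments.id.
Then keep rows with e.hire_year > 2019.

108 | 548 ; 93 | 289 ; 92 | 548 ; 46 | 548 ; 85 | 548 ; 80 | 847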